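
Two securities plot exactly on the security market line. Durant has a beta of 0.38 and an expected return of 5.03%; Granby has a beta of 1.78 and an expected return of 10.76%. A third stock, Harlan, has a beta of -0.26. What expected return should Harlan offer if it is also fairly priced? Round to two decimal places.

2.41%

MRP (SML slope) = (10.76% − 5.03%) / (1.78 − 0.38) = 5.73% / 1.40 = 4.0929%
R_f (intercept) = 5.03% − 0.38 × 4.0929% = 3.4747%
E(R_Harlan) = R_f + β × MRP = 3.4747% + -0.26 × 4.0929% = 2.41%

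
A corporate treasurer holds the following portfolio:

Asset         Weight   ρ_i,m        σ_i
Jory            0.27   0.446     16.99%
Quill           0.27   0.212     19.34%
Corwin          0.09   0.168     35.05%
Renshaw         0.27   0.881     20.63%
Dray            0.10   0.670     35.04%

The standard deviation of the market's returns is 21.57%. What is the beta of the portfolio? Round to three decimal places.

β_Jory = 0.446 × 16.99% / 21.57% = 0.3513
β_Quill = 0.212 × 19.34% / 21.57% = 0.1901
β_Corwin = 0.168 × 35.05% / 21.57% = 0.2730
β_Renshaw = 0.881 × 20.63% / 21.57% = 0.8426
β_Dray = 0.670 × 35.04% / 21.57% = 1.0884
β_P = Σ w_i β_i = 0.27×0.3513 + 0.27×0.1901 + 0.09×0.2730 + 0.27×0.8426 + 0.10×1.0884 = 0.5071

0.507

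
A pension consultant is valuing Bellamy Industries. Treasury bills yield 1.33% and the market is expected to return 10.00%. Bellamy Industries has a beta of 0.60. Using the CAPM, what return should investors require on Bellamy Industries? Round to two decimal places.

Market risk premium = E(R_m) − R_f = 10.00% − 1.33% = 8.67%
E(R) = R_f + β × MRP = 1.33% + 0.60 × 8.67% = 6.53%

6.53%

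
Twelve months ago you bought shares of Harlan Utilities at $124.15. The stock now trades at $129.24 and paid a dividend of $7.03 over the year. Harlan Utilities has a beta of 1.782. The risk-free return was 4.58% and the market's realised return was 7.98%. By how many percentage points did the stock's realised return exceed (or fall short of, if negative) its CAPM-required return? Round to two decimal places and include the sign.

Realised HPR = (P1 + D1 − P0) / P0 = (129.24 + 7.03 − 124.15) / 124.15 = 12.12 / 124.15 = 9.7624%
MRP = 7.98% − 4.58% = 3.40%
CAPM required = R_f + β·MRP = 4.58% + 1.782 × 3.40% = 10.63880%
α = realised − required = 9.7624% − 10.63880% = -0.88%

-0.88%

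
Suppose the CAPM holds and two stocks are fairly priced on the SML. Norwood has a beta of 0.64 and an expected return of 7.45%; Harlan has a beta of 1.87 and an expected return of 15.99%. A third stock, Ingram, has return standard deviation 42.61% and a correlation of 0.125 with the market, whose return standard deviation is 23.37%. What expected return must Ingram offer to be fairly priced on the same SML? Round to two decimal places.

MRP = (15.99% − 7.45%) / (1.87 − 0.64) = 6.9431%
R_f = 7.45% − 0.64 × 6.9431% = 3.0064%
β_Ingram = ρ·σ_i/σ_m = 0.125 × 42.61 / 23.37 = 0.2279
E(R_Ingram) = R_f + β × MRP = 3.0064% + 0.2279 × 6.9431% = 4.59%

4.59%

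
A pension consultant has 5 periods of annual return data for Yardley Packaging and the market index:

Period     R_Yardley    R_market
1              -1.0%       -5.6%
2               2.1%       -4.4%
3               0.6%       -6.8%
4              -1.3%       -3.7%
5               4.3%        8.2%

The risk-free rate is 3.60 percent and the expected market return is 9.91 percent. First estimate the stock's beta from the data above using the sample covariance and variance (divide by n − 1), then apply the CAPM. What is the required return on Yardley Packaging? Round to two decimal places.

5.48%

Mean R_i = (-1.0 + 2.1 + 0.6 − 1.3 + 4.3) / 5 = 0.9400%
Mean R_m = (-5.6 − 4.4 − 6.8 − 3.7 + 8.2) / 5 = -2.4600%
Σ(R_i − R̄_i)(R_m − R̄_m) = 43.9120  ⇒  Cov = 43.9120 / 4 = 10.9780
Σ(R_m − R̄_m)² = 147.6320  ⇒  Var(R_m) = 147.6320 / 4 = 36.9080
β = Cov / Var(R_m) = 10.9780 / 36.9080 = 0.2974
MRP = 9.91% − 3.60% = 6.31%
E(R) = R_f + β × MRP = 3.60% + 0.2974 × 6.31% = 5.48%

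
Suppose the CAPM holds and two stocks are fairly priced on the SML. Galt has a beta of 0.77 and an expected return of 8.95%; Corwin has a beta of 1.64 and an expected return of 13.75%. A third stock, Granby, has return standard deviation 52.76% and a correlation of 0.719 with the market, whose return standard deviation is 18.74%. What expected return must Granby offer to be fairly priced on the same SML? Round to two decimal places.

MRP = (13.75% − 8.95%) / (1.64 − 0.77) = 5.5172%
R_f = 8.95% − 0.77 × 5.5172% = 4.7018%
β_Granby = ρ·σ_i/σ_m = 0.719 × 52.76 / 18.74 = 2.0242
E(R_Granby) = R_f + β × MRP = 4.7018% + 2.0242 × 5.5172% = 15.87%

15.87%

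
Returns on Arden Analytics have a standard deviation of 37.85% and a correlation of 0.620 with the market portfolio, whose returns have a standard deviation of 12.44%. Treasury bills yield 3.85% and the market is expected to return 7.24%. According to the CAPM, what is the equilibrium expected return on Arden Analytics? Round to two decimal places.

β = ρ × σ_i / σ_m = 0.620 × 37.85% / 12.44% = 1.8864
MRP = 7.24% − 3.85% = 3.39%
E(R) = 3.85% + 1.8864 × 3.39% = 10.24%

10.24%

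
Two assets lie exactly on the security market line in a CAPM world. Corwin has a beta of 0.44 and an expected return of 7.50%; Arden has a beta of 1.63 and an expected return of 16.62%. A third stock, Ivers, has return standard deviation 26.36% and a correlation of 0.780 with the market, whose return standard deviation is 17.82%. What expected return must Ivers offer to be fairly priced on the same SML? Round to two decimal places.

MRP = (16.62% − 7.50%) / (1.63 − 0.44) = 7.6639%
R_f = 7.50% − 0.44 × 7.6639% = 4.1279%
β_Ivers = ρ·σ_i/σ_m = 0.780 × 26.36 / 17.82 = 1.1538
E(R_Ivers) = R_f + β × MRP = 4.1279% + 1.1538 × 7.6639% = 12.97%

12.97%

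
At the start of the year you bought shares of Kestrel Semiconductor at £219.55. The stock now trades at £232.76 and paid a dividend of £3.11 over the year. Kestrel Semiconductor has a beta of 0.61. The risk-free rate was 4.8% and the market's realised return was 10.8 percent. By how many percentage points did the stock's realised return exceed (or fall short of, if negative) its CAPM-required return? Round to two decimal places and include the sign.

Realised HPR = (P1 + D1 − P0) / P0 = (232.76 + 3.11 − 219.55) / 219.55 = 16.32 / 219.55 = 7.4334%
MRP = 10.8% − 4.8% = 6.00%
CAPM required = R_f + β·MRP = 4.8% + 0.61 × 6.0% = 8.4600%
α = realised − required = 7.4334% − 8.4600% = -1.03%

-1.03%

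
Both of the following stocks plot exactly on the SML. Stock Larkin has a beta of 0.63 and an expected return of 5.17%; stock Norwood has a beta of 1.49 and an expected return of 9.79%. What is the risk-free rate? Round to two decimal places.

Both satisfy E(R) = R_f + β·MRP, so the slope of the SML is
MRP = (9.79% − 5.17%) / (1.49 − 0.63) = 4.62% / 0.86 = 5.3721%
R_f = E(R_Larkin) − β_Larkin·MRP = 5.17% − 0.63 × 5.3721% = 1.7856%

1.79%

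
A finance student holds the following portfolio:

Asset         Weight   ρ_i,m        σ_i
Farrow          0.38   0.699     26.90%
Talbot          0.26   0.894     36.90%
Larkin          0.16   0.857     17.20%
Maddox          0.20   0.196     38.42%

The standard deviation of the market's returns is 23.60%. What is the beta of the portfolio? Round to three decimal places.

0.830

β_Farrow = 0.699 × 26.90% / 23.60% = 0.7967
β_Talbot = 0.894 × 36.90% / 23.60% = 1.3978
β_Larkin = 0.857 × 17.20% / 23.60% = 0.6246
β_Maddox = 0.196 × 38.42% / 23.60% = 0.3191
β_P = Σ w_i β_i = 0.38×0.7967 + 0.26×1.3978 + 0.16×0.6246 + 0.20×0.3191 = 0.8299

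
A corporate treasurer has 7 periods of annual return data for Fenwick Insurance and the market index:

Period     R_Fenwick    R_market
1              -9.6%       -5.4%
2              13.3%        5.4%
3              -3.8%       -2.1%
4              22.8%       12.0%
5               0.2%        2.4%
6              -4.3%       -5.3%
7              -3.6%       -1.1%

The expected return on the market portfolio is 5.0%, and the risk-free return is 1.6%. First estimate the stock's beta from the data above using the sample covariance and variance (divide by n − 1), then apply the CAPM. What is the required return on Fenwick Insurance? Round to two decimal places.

Mean R_i = (-9.6 + 13.3 − 3.8 + 22.8 + 0.2 − 4.3 − 3.6) / 7 = 2.1429%
Mean R_m = (-5.4 + 5.4 − 2.1 + 12.0 + 2.4 − 5.3 − 1.1) / 7 = 0.8429%
Σ(R_i − R̄_i)(R_m − R̄_m) = 419.8271  ⇒  Cov = 419.8271 / 6 = 69.9712
Σ(R_m − R̄_m)² = 236.8171  ⇒  Var(R_m) = 236.8171 / 6 = 39.4695
β = Cov / Var(R_m) = 69.9712 / 39.4695 = 1.7728
MRP = 5.0% − 1.6% = 3.40%
E(R) = R_f + β × MRP = 1.6% + 1.7728 × 3.4% = 7.63%

7.63%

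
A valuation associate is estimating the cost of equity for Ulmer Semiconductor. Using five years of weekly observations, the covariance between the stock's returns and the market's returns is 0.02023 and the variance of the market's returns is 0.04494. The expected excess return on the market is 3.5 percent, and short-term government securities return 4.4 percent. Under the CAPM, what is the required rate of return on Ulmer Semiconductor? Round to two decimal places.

β = Cov(R_i, R_m) / Var(R_m) = 0.02023 / 0.04494 = 0.4502
E(R) = R_f + β × MRP = 4.4% + 0.4502 × 3.5% = 5.98%

5.98%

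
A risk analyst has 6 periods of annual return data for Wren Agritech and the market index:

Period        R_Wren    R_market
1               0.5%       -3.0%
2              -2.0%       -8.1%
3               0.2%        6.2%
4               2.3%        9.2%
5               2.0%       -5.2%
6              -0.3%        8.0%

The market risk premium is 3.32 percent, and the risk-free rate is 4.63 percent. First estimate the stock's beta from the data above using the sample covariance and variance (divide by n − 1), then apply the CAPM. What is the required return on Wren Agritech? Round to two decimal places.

4.88%

Mean R_i = (0.5 − 2.0 + 0.2 + 2.3 + 2.0 − 0.3) / 6 = 0.4500%
Mean R_m = (-3.0 − 8.1 + 6.2 + 9.2 − 5.2 + 8.0) / 6 = 1.1833%
Σ(R_i − R̄_i)(R_m − R̄_m) = 21.1050  ⇒  Cov = 21.1050 / 5 = 4.2210
Σ(R_m − R̄_m)² = 280.3283  ⇒  Var(R_m) = 280.3283 / 5 = 56.0657
β = Cov / Var(R_m) = 4.2210 / 56.0657 = 0.0753
E(R) = R_f + β × MRP = 4.63% + 0.0753 × 3.32% = 4.88%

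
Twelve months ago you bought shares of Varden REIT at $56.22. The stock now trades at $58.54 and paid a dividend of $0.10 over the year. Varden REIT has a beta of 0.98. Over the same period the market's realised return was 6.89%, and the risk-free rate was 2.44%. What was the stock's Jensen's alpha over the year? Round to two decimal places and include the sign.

Realised HPR = (P1 + D1 − P0) / P0 = (58.54 + 0.10 − 56.22) / 56.22 = 2.42 / 56.22 = 4.3045%
MRP = 6.89% − 2.44% = 4.45%
CAPM required = R_f + β·MRP = 2.44% + 0.98 × 4.45% = 6.8010%
α = realised − required = 4.3045% − 6.8010% = -2.50%

-2.50%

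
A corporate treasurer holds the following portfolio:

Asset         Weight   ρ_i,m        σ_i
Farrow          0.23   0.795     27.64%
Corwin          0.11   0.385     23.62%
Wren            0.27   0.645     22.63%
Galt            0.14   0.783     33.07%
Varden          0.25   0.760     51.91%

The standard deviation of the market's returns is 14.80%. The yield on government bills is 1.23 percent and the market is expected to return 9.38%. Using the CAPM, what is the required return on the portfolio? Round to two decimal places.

β_Farrow = 0.795 × 27.64% / 14.80% = 1.4847
β_Corwin = 0.385 × 23.62% / 14.80% = 0.6144
β_Wren = 0.645 × 22.63% / 14.80% = 0.9862
β_Galt = 0.783 × 33.07% / 14.80% = 1.7496
β_Varden = 0.760 × 51.91% / 14.80% = 2.6656
β_P = Σ w_i β_i = 0.23×1.4847 + 0.11×0.6144 + 0.27×0.9862 + 0.14×1.7496 + 0.25×2.6656 = 1.5867
MRP = 9.38% − 1.23% = 8.15%
E(R_P) = R_f + β_P × MRP = 1.23% + 1.5867 × 8.15% = 14.16%

14.16%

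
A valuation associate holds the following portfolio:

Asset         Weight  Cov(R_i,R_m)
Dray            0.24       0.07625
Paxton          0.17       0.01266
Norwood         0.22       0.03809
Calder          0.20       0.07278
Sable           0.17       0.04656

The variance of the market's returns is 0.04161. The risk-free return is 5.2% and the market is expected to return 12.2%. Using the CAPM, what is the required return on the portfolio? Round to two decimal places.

13.83%

β_Dray = 0.07625 / 0.04161 = 1.8325
β_Paxton = 0.01266 / 0.04161 = 0.3043
β_Norwood = 0.03809 / 0.04161 = 0.9154
β_Calder = 0.07278 / 0.04161 = 1.7491
β_Sable = 0.04656 / 0.04161 = 1.1190
β_P = Σ w_i β_i = 0.24×1.8325 + 0.17×0.3043 + 0.22×0.9154 + 0.20×1.7491 + 0.17×1.1190 = 1.2330
MRP = 12.2% − 5.2% = 7.00%
E(R_P) = R_f + β_P × MRP = 5.2% + 1.2330 × 7.0% = 13.83%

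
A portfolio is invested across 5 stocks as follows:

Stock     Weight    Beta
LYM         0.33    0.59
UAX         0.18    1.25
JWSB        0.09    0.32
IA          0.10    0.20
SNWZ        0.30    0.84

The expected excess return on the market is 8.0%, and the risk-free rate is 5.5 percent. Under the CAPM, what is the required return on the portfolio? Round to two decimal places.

11.26%

β_P = Σ w_i β_i = 0.33×0.59 + 0.18×1.25 + 0.09×0.32 + 0.10×0.20 + 0.30×0.84 = 0.7205
E(R_P) = R_f + β_P × MRP = 5.5% + 0.7205 × 8.0% = 11.26%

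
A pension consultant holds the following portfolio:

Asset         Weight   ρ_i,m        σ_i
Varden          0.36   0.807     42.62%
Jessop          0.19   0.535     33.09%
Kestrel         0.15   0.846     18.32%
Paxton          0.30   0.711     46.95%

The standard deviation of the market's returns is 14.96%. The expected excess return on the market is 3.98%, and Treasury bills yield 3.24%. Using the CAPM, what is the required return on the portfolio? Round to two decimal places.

10.71%

β_Varden = 0.807 × 42.62% / 14.96% = 2.2991
β_Jessop = 0.535 × 33.09% / 14.96% = 1.1834
β_Kestrel = 0.846 × 18.32% / 14.96% = 1.0360
β_Paxton = 0.711 × 46.95% / 14.96% = 2.2314
β_P = Σ w_i β_i = 0.36×2.2991 + 0.19×1.1834 + 0.15×1.0360 + 0.30×2.2314 = 1.8773
E(R_P) = R_f + β_P × MRP = 3.24% + 1.8773 × 3.98% = 10.71%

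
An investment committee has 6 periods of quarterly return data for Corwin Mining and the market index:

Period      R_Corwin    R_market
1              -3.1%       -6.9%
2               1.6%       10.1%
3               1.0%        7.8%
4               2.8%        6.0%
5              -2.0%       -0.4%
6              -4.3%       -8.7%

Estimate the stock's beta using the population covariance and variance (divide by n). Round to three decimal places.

Mean R_i = (-3.1 + 1.6 + 1.0 + 2.8 − 2.0 − 4.3) / 6 = -0.6667%
Mean R_m = (-6.9 + 10.1 + 7.8 + 6.0 − 0.4 − 8.7) / 6 = 1.3167%
Σ(R_i − R̄_i)(R_m − R̄_m) = 105.6267  ⇒  Cov = 105.6267 / 6 = 17.6045
Σ(R_m − R̄_m)² = 311.9083  ⇒  Var(R_m) = 311.9083 / 6 = 51.9847
β = Cov / Var(R_m) = 17.6045 / 51.9847 = 0.3386

0.339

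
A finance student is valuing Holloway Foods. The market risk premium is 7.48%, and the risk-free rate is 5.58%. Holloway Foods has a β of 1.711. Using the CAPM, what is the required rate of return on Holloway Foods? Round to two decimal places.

18.38%

E(R) = R_f + β × MRP = 5.58% + 1.711 × 7.48% = 18.38%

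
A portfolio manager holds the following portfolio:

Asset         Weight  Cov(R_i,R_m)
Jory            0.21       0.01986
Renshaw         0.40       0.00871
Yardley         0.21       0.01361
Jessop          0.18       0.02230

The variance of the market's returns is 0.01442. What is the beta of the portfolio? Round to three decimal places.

β_Jory = 0.01986 / 0.01442 = 1.3773
β_Renshaw = 0.00871 / 0.01442 = 0.6040
β_Yardley = 0.01361 / 0.01442 = 0.9438
β_Jessop = 0.02230 / 0.01442 = 1.5465
β_P = Σ w_i β_i = 0.21×1.3773 + 0.40×0.6040 + 0.21×0.9438 + 0.18×1.5465 = 1.0074

1.007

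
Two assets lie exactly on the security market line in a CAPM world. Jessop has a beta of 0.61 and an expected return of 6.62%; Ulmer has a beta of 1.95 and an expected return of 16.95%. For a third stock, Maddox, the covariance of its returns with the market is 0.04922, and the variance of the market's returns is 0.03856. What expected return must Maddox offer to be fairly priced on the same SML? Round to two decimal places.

MRP = (16.95% − 6.62%) / (1.95 − 0.61) = 7.7090%
R_f = 6.62% − 0.61 × 7.7090% = 1.9175%
β_Maddox = Cov / Var(R_m) = 0.04922 / 0.03856 = 1.2765
E(R_Maddox) = R_f + β × MRP = 1.9175% + 1.2765 × 7.7090% = 11.76%

11.76%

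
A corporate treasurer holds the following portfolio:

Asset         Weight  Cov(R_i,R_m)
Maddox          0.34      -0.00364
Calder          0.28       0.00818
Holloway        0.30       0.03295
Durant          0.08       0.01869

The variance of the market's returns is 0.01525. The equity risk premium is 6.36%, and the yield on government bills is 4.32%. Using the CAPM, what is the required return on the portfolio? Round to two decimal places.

β_Maddox = -0.00364 / 0.01525 = -0.2387
β_Calder = 0.00818 / 0.01525 = 0.5364
β_Holloway = 0.03295 / 0.01525 = 2.1607
β_Durant = 0.01869 / 0.01525 = 1.2256
β_P = Σ w_i β_i = 0.34×-0.2387 + 0.28×0.5364 + 0.30×2.1607 + 0.08×1.2256 = 0.8153
E(R_P) = R_f + β_P × MRP = 4.32% + 0.8153 × 6.36% = 9.51%

9.51%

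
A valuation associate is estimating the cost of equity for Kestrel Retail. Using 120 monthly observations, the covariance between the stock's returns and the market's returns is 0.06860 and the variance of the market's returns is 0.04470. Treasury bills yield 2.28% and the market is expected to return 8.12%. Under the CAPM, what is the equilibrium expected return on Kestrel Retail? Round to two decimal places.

11.24%

β = Cov(R_i, R_m) / Var(R_m) = 0.06860 / 0.04470 = 1.5347
MRP = 8.12% − 2.28% = 5.84%
E(R) = R_f + β × MRP = 2.28% + 1.5347 × 5.84% = 11.24%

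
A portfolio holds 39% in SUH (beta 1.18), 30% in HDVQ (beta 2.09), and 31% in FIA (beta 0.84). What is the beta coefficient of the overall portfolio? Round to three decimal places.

1.348

β_P = Σ w_i β_i = 0.39×1.18 + 0.30×2.09 + 0.31×0.84 = 1.3476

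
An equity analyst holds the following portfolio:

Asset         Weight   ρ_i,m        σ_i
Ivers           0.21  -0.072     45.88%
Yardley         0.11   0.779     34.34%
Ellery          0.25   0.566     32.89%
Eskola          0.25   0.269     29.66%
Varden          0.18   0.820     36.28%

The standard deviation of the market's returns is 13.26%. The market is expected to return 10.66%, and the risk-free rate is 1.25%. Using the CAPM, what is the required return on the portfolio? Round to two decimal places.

β_Ivers = -0.072 × 45.88% / 13.26% = -0.2491
β_Yardley = 0.779 × 34.34% / 13.26% = 2.0174
β_Ellery = 0.566 × 32.89% / 13.26% = 1.4039
β_Eskola = 0.269 × 29.66% / 13.26% = 0.6017
β_Varden = 0.820 × 36.28% / 13.26% = 2.2436
β_P = Σ w_i β_i = 0.21×-0.2491 + 0.11×2.0174 + 0.25×1.4039 + 0.25×0.6017 + 0.18×2.2436 = 1.0749
MRP = 10.66% − 1.25% = 9.41%
E(R_P) = R_f + β_P × MRP = 1.25% + 1.0749 × 9.41% = 11.36%

11.36%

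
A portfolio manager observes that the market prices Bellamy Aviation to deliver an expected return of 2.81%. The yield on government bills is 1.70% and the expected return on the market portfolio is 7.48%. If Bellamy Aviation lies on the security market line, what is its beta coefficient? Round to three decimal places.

MRP = 7.48% − 1.70% = 5.78%
β = (E(R) − R_f) / MRP = (2.81% − 1.70%) / 5.78% = 1.11% / 5.78% = 0.192

0.192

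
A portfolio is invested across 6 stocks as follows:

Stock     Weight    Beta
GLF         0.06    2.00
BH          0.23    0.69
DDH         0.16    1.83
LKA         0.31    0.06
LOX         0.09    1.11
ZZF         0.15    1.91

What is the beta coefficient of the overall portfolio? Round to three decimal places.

β_P = Σ w_i β_i = 0.06×2.00 + 0.23×0.69 + 0.16×1.83 + 0.31×0.06 + 0.09×1.11 + 0.15×1.91 = 0.9765

0.977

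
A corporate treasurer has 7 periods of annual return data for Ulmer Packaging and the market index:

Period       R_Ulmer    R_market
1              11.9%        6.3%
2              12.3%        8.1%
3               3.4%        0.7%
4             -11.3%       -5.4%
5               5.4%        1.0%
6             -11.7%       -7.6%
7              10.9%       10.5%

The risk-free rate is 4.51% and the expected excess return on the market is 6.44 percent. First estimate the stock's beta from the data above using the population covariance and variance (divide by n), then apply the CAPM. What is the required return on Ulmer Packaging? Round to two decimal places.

13.93%

Mean R_i = (11.9 + 12.3 + 3.4 − 11.3 + 5.4 − 11.7 + 10.9) / 7 = 2.9857%
Mean R_m = (6.3 + 8.1 + 0.7 − 5.4 + 1.0 − 7.6 + 10.5) / 7 = 1.9429%
Σ(R_i − R̄_i)(R_m − R̄_m) = 406.1643  ⇒  Cov = 406.1643 / 7 = 58.0235
Σ(R_m − R̄_m)² = 277.5371  ⇒  Var(R_m) = 277.5371 / 7 = 39.6482
β = Cov / Var(R_m) = 58.0235 / 39.6482 = 1.4635
E(R) = R_f + β × MRP = 4.51% + 1.4635 × 6.44% = 13.93%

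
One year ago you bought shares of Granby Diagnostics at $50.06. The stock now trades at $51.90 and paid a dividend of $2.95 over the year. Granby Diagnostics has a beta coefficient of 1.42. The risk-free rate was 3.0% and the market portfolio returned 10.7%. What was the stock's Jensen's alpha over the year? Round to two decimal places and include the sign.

Realised HPR = (P1 + D1 − P0) / P0 = (51.90 + 2.95 − 50.06) / 50.06 = 4.79 / 50.06 = 9.5685%
MRP = 10.7% − 3.0% = 7.70%
CAPM required = R_f + β·MRP = 3.0% + 1.42 × 7.7% = 13.9340%
α = realised − required = 9.5685% − 13.9340% = -4.37%

-4.37%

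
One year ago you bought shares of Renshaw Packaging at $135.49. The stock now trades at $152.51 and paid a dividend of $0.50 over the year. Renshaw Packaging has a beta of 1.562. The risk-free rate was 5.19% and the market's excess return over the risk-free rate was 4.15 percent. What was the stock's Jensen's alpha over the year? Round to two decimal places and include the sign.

Realised HPR = (P1 + D1 − P0) / P0 = (152.51 + 0.50 − 135.49) / 135.49 = 17.52 / 135.49 = 12.9308%
CAPM required = R_f + β·MRP = 5.19% + 1.562 × 4.15% = 11.67230%
α = realised − required = 12.9308% − 11.67230% = +1.26%

+1.26%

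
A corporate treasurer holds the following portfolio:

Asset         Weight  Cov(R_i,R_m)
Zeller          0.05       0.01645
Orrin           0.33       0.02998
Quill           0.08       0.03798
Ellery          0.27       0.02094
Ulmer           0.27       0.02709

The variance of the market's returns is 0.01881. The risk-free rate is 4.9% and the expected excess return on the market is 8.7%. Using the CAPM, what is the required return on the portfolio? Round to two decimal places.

17.26%

β_Zeller = 0.01645 / 0.01881 = 0.8745
β_Orrin = 0.02998 / 0.01881 = 1.5938
β_Quill = 0.03798 / 0.01881 = 2.0191
β_Ellery = 0.02094 / 0.01881 = 1.1132
β_Ulmer = 0.02709 / 0.01881 = 1.4402
β_P = Σ w_i β_i = 0.05×0.8745 + 0.33×1.5938 + 0.08×2.0191 + 0.27×1.1132 + 0.27×1.4402 = 1.4206
E(R_P) = R_f + β_P × MRP = 4.9% + 1.4206 × 8.7% = 17.26%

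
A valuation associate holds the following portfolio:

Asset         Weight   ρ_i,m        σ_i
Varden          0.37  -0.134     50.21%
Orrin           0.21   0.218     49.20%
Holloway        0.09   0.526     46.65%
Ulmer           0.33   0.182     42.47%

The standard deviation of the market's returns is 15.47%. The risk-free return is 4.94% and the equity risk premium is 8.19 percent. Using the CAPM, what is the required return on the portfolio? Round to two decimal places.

β_Varden = -0.134 × 50.21% / 15.47% = -0.4349
β_Orrin = 0.218 × 49.20% / 15.47% = 0.6933
β_Holloway = 0.526 × 46.65% / 15.47% = 1.5862
β_Ulmer = 0.182 × 42.47% / 15.47% = 0.4996
β_P = Σ w_i β_i = 0.37×-0.4349 + 0.21×0.6933 + 0.09×1.5862 + 0.33×0.4996 = 0.2923
E(R_P) = R_f + β_P × MRP = 4.94% + 0.2923 × 8.19% = 7.33%

7.33%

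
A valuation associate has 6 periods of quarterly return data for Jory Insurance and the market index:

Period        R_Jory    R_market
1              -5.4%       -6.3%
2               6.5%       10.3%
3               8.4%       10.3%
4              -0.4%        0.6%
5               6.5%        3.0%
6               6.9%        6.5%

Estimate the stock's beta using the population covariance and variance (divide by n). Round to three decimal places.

Mean R_i = (-5.4 + 6.5 + 8.4 − 0.4 + 6.5 + 6.9) / 6 = 3.7500%
Mean R_m = (-6.3 + 10.3 + 10.3 + 0.6 + 3.0 + 6.5) / 6 = 4.0667%
Σ(R_i − R̄_i)(R_m − R̄_m) = 160.1000  ⇒  Cov = 160.1000 / 6 = 26.6833
Σ(R_m − R̄_m)² = 204.2533  ⇒  Var(R_m) = 204.2533 / 6 = 34.0422
β = Cov / Var(R_m) = 26.6833 / 34.0422 = 0.7838

0.784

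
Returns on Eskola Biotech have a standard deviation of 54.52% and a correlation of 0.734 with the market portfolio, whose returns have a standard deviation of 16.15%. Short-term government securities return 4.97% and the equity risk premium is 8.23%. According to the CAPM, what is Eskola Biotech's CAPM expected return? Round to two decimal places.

25.36%

β = ρ × σ_i / σ_m = 0.734 × 54.52% / 16.15% = 2.4779
E(R) = 4.97% + 2.4779 × 8.23% = 25.36%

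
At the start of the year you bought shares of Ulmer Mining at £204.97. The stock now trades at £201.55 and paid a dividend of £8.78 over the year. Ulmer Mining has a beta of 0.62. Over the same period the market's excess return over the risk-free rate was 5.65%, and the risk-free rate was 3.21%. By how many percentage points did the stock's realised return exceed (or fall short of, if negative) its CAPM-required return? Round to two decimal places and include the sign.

-4.10%

Realised HPR = (P1 + D1 − P0) / P0 = (201.55 + 8.78 − 204.97) / 204.97 = 5.36 / 204.97 = 2.6150%
CAPM required = R_f + β·MRP = 3.21% + 0.62 × 5.65% = 6.7130%
α = realised − required = 2.6150% − 6.7130% = -4.10%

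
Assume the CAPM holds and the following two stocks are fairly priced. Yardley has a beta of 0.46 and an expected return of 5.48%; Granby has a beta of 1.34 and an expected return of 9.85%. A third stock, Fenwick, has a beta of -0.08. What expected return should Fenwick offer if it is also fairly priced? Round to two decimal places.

MRP (SML slope) = (9.85% − 5.48%) / (1.34 − 0.46) = 4.37% / 0.88 = 4.9659%
R_f (intercept) = 5.48% − 0.46 × 4.9659% = 3.1957%
E(R_Fenwick) = R_f + β × MRP = 3.1957% + -0.08 × 4.9659% = 2.80%

2.80%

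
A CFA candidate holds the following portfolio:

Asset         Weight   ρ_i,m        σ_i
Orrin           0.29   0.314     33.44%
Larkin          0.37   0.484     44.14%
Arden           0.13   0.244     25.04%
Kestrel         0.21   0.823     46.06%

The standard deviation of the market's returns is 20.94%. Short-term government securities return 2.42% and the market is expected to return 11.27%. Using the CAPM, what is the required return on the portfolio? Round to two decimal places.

10.75%

β_Orrin = 0.314 × 33.44% / 20.94% = 0.5014
β_Larkin = 0.484 × 44.14% / 20.94% = 1.0202
β_Arden = 0.244 × 25.04% / 20.94% = 0.2918
β_Kestrel = 0.823 × 46.06% / 20.94% = 1.8103
β_P = Σ w_i β_i = 0.29×0.5014 + 0.37×1.0202 + 0.13×0.2918 + 0.21×1.8103 = 0.9410
MRP = 11.27% − 2.42% = 8.85%
E(R_P) = R_f + β_P × MRP = 2.42% + 0.9410 × 8.85% = 10.75%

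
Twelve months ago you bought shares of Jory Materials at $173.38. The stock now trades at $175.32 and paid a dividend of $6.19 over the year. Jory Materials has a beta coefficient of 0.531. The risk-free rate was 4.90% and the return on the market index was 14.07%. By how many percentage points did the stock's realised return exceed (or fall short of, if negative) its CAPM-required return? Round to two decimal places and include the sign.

Realised HPR = (P1 + D1 − P0) / P0 = (175.32 + 6.19 − 173.38) / 173.38 = 8.13 / 173.38 = 4.6891%
MRP = 14.07% − 4.90% = 9.17%
CAPM required = R_f + β·MRP = 4.90% + 0.531 × 9.17% = 9.76927%
α = realised − required = 4.6891% − 9.76927% = -5.08%

-5.08%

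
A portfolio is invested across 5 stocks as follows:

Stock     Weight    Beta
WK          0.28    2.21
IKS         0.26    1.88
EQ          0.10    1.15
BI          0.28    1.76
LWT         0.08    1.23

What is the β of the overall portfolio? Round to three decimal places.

1.814

β_P = Σ w_i β_i = 0.28×2.21 + 0.26×1.88 + 0.10×1.15 + 0.28×1.76 + 0.08×1.23 = 1.8138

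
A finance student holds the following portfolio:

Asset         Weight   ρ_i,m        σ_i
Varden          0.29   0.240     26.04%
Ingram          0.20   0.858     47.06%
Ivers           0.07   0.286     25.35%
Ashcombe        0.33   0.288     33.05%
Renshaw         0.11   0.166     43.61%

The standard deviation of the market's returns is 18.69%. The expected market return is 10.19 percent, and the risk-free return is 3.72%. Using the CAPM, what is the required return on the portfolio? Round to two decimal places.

8.68%

β_Varden = 0.240 × 26.04% / 18.69% = 0.3344
β_Ingram = 0.858 × 47.06% / 18.69% = 2.1604
β_Ivers = 0.286 × 25.35% / 18.69% = 0.3879
β_Ashcombe = 0.288 × 33.05% / 18.69% = 0.5093
β_Renshaw = 0.166 × 43.61% / 18.69% = 0.3873
β_P = Σ w_i β_i = 0.29×0.3344 + 0.20×2.1604 + 0.07×0.3879 + 0.33×0.5093 + 0.11×0.3873 = 0.7669
MRP = 10.19% − 3.72% = 6.47%
E(R_P) = R_f + β_P × MRP = 3.72% + 0.7669 × 6.47% = 8.68%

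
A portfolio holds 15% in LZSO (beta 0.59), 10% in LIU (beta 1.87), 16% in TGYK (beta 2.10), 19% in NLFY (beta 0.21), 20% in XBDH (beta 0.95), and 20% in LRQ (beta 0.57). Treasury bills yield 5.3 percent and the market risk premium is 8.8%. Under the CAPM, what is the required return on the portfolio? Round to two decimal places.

β_P = Σ w_i β_i = 0.15×0.59 + 0.10×1.87 + 0.16×2.10 + 0.19×0.21 + 0.20×0.95 + 0.20×0.57 = 0.9554
E(R_P) = R_f + β_P × MRP = 5.3% + 0.9554 × 8.8% = 13.71%

13.71%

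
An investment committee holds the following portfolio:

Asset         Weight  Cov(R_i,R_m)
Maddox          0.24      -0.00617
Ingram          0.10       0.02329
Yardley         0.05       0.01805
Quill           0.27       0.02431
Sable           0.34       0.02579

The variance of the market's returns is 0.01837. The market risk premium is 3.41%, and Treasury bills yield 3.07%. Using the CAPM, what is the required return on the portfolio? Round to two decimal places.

6.24%

β_Maddox = -0.00617 / 0.01837 = -0.3359
β_Ingram = 0.02329 / 0.01837 = 1.2678
β_Yardley = 0.01805 / 0.01837 = 0.9826
β_Quill = 0.02431 / 0.01837 = 1.3234
β_Sable = 0.02579 / 0.01837 = 1.4039
β_P = Σ w_i β_i = 0.24×-0.3359 + 0.10×1.2678 + 0.05×0.9826 + 0.27×1.3234 + 0.34×1.4039 = 0.9299
E(R_P) = R_f + β_P × MRP = 3.07% + 0.9299 × 3.41% = 6.24%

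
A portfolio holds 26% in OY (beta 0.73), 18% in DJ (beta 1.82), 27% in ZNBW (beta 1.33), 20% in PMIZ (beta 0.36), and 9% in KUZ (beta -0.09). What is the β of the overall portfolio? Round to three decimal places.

β_P = Σ w_i β_i = 0.26×0.73 + 0.18×1.82 + 0.27×1.33 + 0.20×0.36 + 0.09×-0.09 = 0.9404

0.940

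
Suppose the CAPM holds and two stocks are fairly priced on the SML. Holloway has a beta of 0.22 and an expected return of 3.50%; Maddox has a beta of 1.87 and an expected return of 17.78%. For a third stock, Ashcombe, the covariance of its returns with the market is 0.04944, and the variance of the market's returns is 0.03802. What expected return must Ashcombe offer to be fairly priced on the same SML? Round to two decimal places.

12.85%

MRP = (17.78% − 3.50%) / (1.87 − 0.22) = 8.6545%
R_f = 3.50% − 0.22 × 8.6545% = 1.5960%
β_Ashcombe = Cov / Var(R_m) = 0.04944 / 0.03802 = 1.3004
E(R_Ashcombe) = R_f + β × MRP = 1.5960% + 1.3004 × 8.6545% = 12.85%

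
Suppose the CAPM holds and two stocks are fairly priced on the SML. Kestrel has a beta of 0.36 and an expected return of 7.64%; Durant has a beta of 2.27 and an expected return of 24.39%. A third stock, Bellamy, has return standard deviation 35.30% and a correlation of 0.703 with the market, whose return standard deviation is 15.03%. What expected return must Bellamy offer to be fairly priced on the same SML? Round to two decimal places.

18.96%

MRP = (24.39% − 7.64%) / (2.27 − 0.36) = 8.7696%
R_f = 7.64% − 0.36 × 8.7696% = 4.4829%
β_Bellamy = ρ·σ_i/σ_m = 0.703 × 35.30 / 15.03 = 1.6511
E(R_Bellamy) = R_f + β × MRP = 4.4829% + 1.6511 × 8.7696% = 18.96%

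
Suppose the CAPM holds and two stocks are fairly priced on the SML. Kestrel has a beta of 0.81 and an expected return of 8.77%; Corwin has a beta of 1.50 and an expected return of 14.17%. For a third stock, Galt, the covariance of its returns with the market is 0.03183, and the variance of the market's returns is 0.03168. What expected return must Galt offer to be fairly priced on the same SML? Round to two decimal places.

MRP = (14.17% − 8.77%) / (1.50 − 0.81) = 7.8261%
R_f = 8.77% − 0.81 × 7.8261% = 2.4309%
β_Galt = Cov / Var(R_m) = 0.03183 / 0.03168 = 1.0047
E(R_Galt) = R_f + β × MRP = 2.4309% + 1.0047 × 7.8261% = 10.29%

10.29%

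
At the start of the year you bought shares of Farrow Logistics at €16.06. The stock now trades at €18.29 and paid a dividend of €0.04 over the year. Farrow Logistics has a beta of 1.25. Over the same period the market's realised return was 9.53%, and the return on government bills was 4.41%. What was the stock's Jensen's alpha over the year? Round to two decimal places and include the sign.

+3.32%

Realised HPR = (P1 + D1 − P0) / P0 = (18.29 + 0.04 − 16.06) / 16.06 = 2.27 / 16.06 = 14.1345%
MRP = 9.53% − 4.41% = 5.12%
CAPM required = R_f + β·MRP = 4.41% + 1.25 × 5.12% = 10.8100%
α = realised − required = 14.1345% − 10.8100% = +3.32%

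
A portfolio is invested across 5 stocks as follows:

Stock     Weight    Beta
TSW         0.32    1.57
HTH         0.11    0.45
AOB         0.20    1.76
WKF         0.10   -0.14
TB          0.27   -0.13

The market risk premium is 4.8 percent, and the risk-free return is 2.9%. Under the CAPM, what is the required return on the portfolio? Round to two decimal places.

β_P = Σ w_i β_i = 0.32×1.57 + 0.11×0.45 + 0.20×1.76 + 0.10×-0.14 + 0.27×-0.13 = 0.8548
E(R_P) = R_f + β_P × MRP = 2.9% + 0.8548 × 4.8% = 7.00%

7.00%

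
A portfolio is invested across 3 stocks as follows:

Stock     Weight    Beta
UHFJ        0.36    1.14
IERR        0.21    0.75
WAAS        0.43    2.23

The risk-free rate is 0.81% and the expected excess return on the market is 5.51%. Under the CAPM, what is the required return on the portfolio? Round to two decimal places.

β_P = Σ w_i β_i = 0.36×1.14 + 0.21×0.75 + 0.43×2.23 = 1.5268
E(R_P) = R_f + β_P × MRP = 0.81% + 1.5268 × 5.51% = 9.22%

9.22%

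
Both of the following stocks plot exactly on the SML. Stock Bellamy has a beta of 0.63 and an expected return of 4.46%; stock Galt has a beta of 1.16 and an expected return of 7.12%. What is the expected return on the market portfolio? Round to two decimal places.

Both satisfy E(R) = R_f + β·MRP, so the slope of the SML is
MRP = (7.12% − 4.46%) / (1.16 − 0.63) = 2.66% / 0.53 = 5.0189%
R_f = E(R_Bellamy) − β_Bellamy·MRP = 4.46% − 0.63 × 5.0189% = 1.2981%
E(R_m) = R_f + MRP = 1.2981% + 5.0189% = 6.32%

6.32%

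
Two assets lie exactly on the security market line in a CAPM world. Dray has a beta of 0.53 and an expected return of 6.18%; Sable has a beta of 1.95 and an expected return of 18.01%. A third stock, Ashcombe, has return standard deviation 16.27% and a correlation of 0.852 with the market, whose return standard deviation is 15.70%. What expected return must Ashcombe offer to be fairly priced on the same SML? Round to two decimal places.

MRP = (18.01% − 6.18%) / (1.95 − 0.53) = 8.3310%
R_f = 6.18% − 0.53 × 8.3310% = 1.7646%
β_Ashcombe = ρ·σ_i/σ_m = 0.852 × 16.27 / 15.70 = 0.8829
E(R_Ashcombe) = R_f + β × MRP = 1.7646% + 0.8829 × 8.3310% = 9.12%

9.12%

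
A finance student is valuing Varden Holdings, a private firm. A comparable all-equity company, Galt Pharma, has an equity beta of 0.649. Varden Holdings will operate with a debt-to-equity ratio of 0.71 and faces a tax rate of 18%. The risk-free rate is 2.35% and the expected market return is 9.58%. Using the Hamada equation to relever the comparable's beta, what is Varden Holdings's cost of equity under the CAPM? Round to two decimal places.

β_L = β_U × [1 + (1 − t)(D/E)] = 0.649 × [1 + (1 − 0.18) × 0.71]
    = 0.649 × [1 + 0.82 × 0.71] = 0.649 × 1.5822 = 1.0268
MRP = 9.58% − 2.35% = 7.23%
E(R) = R_f + β_L × MRP = 2.35% + 1.0268 × 7.23% = 9.77%

9.77%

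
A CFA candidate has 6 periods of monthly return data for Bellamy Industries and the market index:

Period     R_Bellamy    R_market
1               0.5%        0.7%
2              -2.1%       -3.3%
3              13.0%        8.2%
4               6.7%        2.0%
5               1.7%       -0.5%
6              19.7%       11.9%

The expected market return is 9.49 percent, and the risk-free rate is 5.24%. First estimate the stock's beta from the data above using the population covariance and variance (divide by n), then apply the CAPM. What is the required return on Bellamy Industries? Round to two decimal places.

Mean R_i = (0.5 − 2.1 + 13.0 + 6.7 + 1.7 + 19.7) / 6 = 6.5833%
Mean R_m = (0.7 − 3.3 + 8.2 + 2.0 − 0.5 + 11.9) / 6 = 3.1667%
Σ(R_i − R̄_i)(R_m − R̄_m) = 235.7767  ⇒  Cov = 235.7767 / 6 = 39.2961
Σ(R_m − R̄_m)² = 164.3133  ⇒  Var(R_m) = 164.3133 / 6 = 27.3856
β = Cov / Var(R_m) = 39.2961 / 27.3856 = 1.4349
MRP = 9.49% − 5.24% = 4.25%
E(R) = R_f + β × MRP = 5.24% + 1.4349 × 4.25% = 11.34%

11.34%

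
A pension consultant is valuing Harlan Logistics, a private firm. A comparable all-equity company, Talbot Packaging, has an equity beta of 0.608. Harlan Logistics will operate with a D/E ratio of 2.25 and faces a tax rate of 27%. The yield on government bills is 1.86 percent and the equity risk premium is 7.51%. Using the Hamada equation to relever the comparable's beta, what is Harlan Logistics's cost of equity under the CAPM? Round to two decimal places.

13.93%

β_L = β_U × [1 + (1 − t)(D/E)] = 0.608 × [1 + (1 − 0.27) × 2.25]
    = 0.608 × [1 + 0.73 × 2.25] = 0.608 × 2.6425 = 1.6066
E(R) = R_f + β_L × MRP = 1.86% + 1.6066 × 7.51% = 13.93%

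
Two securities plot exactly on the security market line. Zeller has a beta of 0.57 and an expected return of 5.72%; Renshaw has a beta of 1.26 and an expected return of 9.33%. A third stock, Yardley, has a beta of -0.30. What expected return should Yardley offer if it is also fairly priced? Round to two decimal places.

MRP (SML slope) = (9.33% − 5.72%) / (1.26 − 0.57) = 3.61% / 0.69 = 5.2319%
R_f (intercept) = 5.72% − 0.57 × 5.2319% = 2.7378%
E(R_Yardley) = R_f + β × MRP = 2.7378% + -0.30 × 5.2319% = 1.17%

1.17%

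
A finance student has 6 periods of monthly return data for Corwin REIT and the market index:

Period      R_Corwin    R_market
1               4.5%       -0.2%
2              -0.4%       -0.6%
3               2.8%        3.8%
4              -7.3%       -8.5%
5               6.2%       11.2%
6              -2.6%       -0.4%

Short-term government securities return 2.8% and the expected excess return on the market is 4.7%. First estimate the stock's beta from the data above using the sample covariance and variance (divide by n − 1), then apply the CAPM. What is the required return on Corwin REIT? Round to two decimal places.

Mean R_i = (4.5 − 0.4 + 2.8 − 7.3 + 6.2 − 2.6) / 6 = 0.5333%
Mean R_m = (-0.2 − 0.6 + 3.8 − 8.5 + 11.2 − 0.4) / 6 = 0.8833%
Σ(R_i − R̄_i)(R_m − R̄_m) = 139.6833  ⇒  Cov = 139.6833 / 5 = 27.9367
Σ(R_m − R̄_m)² = 208.0083  ⇒  Var(R_m) = 208.0083 / 5 = 41.6017
β = Cov / Var(R_m) = 27.9367 / 41.6017 = 0.6715
E(R) = R_f + β × MRP = 2.8% + 0.6715 × 4.7% = 5.96%

5.96%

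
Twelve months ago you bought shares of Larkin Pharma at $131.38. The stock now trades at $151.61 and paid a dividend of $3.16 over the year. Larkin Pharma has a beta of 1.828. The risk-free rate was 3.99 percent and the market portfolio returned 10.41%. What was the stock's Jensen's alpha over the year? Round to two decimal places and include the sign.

+2.08%

Realised HPR = (P1 + D1 − P0) / P0 = (151.61 + 3.16 − 131.38) / 131.38 = 23.39 / 131.38 = 17.8033%
MRP = 10.41% − 3.99% = 6.42%
CAPM required = R_f + β·MRP = 3.99% + 1.828 × 6.42% = 15.72576%
α = realised − required = 17.8033% − 15.72576% = +2.08%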